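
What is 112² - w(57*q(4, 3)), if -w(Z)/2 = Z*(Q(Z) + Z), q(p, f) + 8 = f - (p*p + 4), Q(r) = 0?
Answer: 4073794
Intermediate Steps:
q(p, f) = -12 + f - p² (q(p, f) = -8 + (f - (p*p + 4)) = -8 + (f - (p² + 4)) = -8 + (f - (4 + p²)) = -8 + (f + (-4 - p²)) = -8 + (-4 + f - p²) = -12 + f - p²)
w(Z) = -2*Z² (w(Z) = -2*Z*(0 + Z) = -2*Z*Z = -2*Z²)
112² - w(57*q(4, 3)) = 112² - (-2)*(57*(-12 + 3 - 1*4²))² = 12544 - (-2)*(57*(-12 + 3 - 1*16))² = 12544 - (-2)*(57*(-12 + 3 - 16))² = 12544 - (-2)*(57*(-25))² = 12544 - (-2)*(-1425)² = 12544 - (-2)*2030625 = 12544 - 1*(-4061250) = 12544 + 4061250 = 4073794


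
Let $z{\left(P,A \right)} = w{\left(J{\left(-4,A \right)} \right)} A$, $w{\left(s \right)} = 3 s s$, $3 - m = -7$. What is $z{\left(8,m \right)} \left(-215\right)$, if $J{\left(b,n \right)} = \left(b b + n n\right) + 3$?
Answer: $-91338450$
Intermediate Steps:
$m = 10$ ($m = 3 - -7 = 3 + 7 = 10$)
$J{\left(b,n \right)} = 3 + b^{2} + n^{2}$ ($J{\left(b,n \right)} = \left(b^{2} + n^{2}\right) + 3 = 3 + b^{2} + n^{2}$)
$w{\left(s \right)} = 3 s^{2}$
$z{\left(P,A \right)} = 3 A \left(19 + A^{2}\right)^{2}$ ($z{\left(P,A \right)} = 3 \left(3 + \left(-4\right)^{2} + A^{2}\right)^{2} A = 3 \left(3 + 16 + A^{2}\right)^{2} A = 3 \left(19 + A^{2}\right)^{2} A = 3 A \left(19 + A^{2}\right)^{2}$)
$z{\left(8,m \right)} \left(-215\right) = 3 \cdot 10 \left(19 + 10^{2}\right)^{2} \left(-215\right) = 3 \cdot 10 \left(19 + 100\right)^{2} \left(-215\right) = 3 \cdot 10 \cdot 119^{2} \left(-215\right) = 3 \cdot 10 \cdot 14161 \left(-215\right) = 424830 \left(-215\right) = -91338450$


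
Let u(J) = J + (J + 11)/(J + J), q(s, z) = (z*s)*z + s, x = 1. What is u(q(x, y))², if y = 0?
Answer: 49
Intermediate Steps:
q(s, z) = s + s*z² (q(s, z) = (s*z)*z + s = s*z² + s = s + s*z²)
u(J) = J + (11 + J)/(2*J) (u(J) = J + (11 + J)/((2*J)) = J + (11 + J)*(1/(2*J)) = J + (11 + J)/(2*J))
u(q(x, y))² = (½ + 1*(1 + 0²) + 11/(2*((1*(1 + 0²)))))² = (½ + 1*(1 + 0) + 11/(2*((1*(1 + 0)))))² = (½ + 1*1 + 11/(2*((1*1))))² = (½ + 1 + (11/2)/1)² = (½ + 1 + (11/2)*1)² = (½ + 1 + 11/2)² = 7² = 49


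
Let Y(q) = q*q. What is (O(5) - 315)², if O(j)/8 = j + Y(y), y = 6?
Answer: 169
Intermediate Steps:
Y(q) = q²
O(j) = 288 + 8*j (O(j) = 8*(j + 6²) = 8*(j + 36) = 8*(36 + j) = 288 + 8*j)
(O(5) - 315)² = ((288 + 8*5) - 315)² = ((288 + 40) - 315)² = (328 - 315)² = 13² = 169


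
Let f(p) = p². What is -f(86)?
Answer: -7396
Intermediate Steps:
-f(86) = -1*86² = -1*7396 = -7396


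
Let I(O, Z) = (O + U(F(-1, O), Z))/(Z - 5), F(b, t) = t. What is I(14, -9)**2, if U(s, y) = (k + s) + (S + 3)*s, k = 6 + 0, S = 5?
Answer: 5329/49 ≈ 108.76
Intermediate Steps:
k = 6
U(s, y) = 6 + 9*s (U(s, y) = (6 + s) + (5 + 3)*s = (6 + s) + 8*s = 6 + 9*s)
I(O, Z) = (6 + 10*O)/(-5 + Z) (I(O, Z) = (O + (6 + 9*O))/(Z - 5) = (6 + 10*O)/(-5 + Z))
I(14, -9)**2 = (2*(3 + 5*14)/(-5 - 9))**2 = (2*(3 + 70)/(-14))**2 = (2*(-1/14)*73)**2 = (-73/7)**2 = 5329/49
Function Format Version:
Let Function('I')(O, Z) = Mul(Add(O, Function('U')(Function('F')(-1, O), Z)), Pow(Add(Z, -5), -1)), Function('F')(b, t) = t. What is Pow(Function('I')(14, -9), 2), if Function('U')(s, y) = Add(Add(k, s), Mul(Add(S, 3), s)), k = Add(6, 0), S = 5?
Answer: Rational(5329, 49) ≈ 108.76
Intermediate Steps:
k = 6
Function('U')(s, y) = Add(6, Mul(9, s)) (Function('U')(s, y) = Add(Add(6, s), Mul(Add(5, 3), s)) = Add(Add(6, s), Mul(8, s)) = Add(6, Mul(9, s)))
Function('I')(O, Z) = Mul(Pow(Add(-5, Z), -1), Add(6, Mul(10, O))) (Function('I')(O, Z) = Mul(Add(O, Add(6, Mul(9, O))), Pow(Add(Z, -5), -1)) = Mul(Add(6, Mul(10, O)), Pow(Add(-5, Z), -1)) = Mul(Pow(Add(-5, Z), -1), Add(6, Mul(10, O))))
Pow(Function('I')(14, -9), 2) = Pow(Mul(2, Pow(Add(-5, -9), -1), Add(3, Mul(5, 14))), 2) = Pow(Mul(2, Pow(-14, -1), Add(3, 70)), 2) = Pow(Mul(2, Rational(-1, 14), 73), 2) = Pow(Rational(-73, 7), 2) = Rational(5329, 49)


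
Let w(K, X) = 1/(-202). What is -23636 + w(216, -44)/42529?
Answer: -203053519689/8590858 ≈ -23636.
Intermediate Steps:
w(K, X) = -1/202
-23636 + w(216, -44)/42529 = -23636 - 1/202/42529 = -23636 - 1/202*1/42529 = -23636 - 1/8590858 = -203053519689/8590858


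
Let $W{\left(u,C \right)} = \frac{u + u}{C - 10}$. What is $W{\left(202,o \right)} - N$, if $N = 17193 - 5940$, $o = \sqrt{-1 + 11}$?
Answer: $- \frac{101681}{9} - \frac{202 \sqrt{10}}{45} \approx -11312.0$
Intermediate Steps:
$o = \sqrt{10} \approx 3.1623$
$N = 11253$ ($N = 17193 - 5940 = 11253$)
$W{\left(u,C \right)} = \frac{2 u}{-10 + C}$ ($W{\left(u,C \right)} = \frac{2 u}{C - 10} = \frac{2 u}{-10 + C}$)
$W{\left(202,o \right)} - N = 2 \cdot 202 \frac{1}{-10 + \sqrt{10}} - 11253 = \frac{404}{-10 + \sqrt{10}} - 11253 = -11253 + \frac{404}{-10 + \sqrt{10}}$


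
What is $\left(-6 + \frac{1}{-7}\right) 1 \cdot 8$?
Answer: $- \frac{344}{7} \approx -49.143$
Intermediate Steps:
$\left(-6 + \frac{1}{-7}\right) 1 \cdot 8 = \left(-6 - \frac{1}{7}\right) 1 \cdot 8 = \left(- \frac{43}{7}\right) 1 \cdot 8 = \left(- \frac{43}{7}\right) 8 = - \frac{344}{7}$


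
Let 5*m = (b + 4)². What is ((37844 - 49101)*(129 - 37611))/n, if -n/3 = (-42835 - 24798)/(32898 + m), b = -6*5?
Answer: 23229765133028/338165 ≈ 6.8694e+7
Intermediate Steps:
b = -30
m = 676/5 (m = (-30 + 4)²/5 = (⅕)*(-26)² = (⅕)*676 = 676/5 ≈ 135.20)
n = 1014495/165166 (n = -3*(-42835 - 24798)/(32898 + 676/5) = -(-202899)/165166/5 = -(-202899)*5/165166 = -3*(-338165/165166) = 1014495/165166 ≈ 6.1423)
((37844 - 49101)*(129 - 37611))/n = ((37844 - 49101)*(129 - 37611))/(1014495/165166) = -11257*(-37482)*(165166/1014495) = 421934874*(165166/1014495) = 23229765133028/338165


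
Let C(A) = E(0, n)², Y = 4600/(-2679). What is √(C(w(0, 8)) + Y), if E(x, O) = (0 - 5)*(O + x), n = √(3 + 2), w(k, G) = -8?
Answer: 5*√35392269/2679 ≈ 11.103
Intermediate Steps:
Y = -4600/2679 (Y = 4600*(-1/2679) = -4600/2679 ≈ -1.7171)
n = √5 ≈ 2.2361
E(x, O) = -5*O - 5*x (E(x, O) = -5*(O + x) = -5*O - 5*x)
C(A) = 125 (C(A) = (-5*√5 - 5*0)² = (-5*√5 + 0)² = (-5*√5)² = 125)
√(C(w(0, 8)) + Y) = √(125 - 4600/2679) = √(330275/2679) = 5*√35392269/2679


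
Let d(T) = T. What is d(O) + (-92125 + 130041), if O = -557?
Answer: 37359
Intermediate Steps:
d(O) + (-92125 + 130041) = -557 + (-92125 + 130041) = -557 + 37916 = 37359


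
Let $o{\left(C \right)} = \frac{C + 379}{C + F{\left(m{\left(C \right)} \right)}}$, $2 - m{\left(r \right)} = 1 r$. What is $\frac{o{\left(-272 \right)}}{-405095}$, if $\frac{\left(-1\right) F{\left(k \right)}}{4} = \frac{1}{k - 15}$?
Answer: $\frac{27713}{28539752940} \approx 9.7103 \cdot 10^{-7}$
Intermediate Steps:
$m{\left(r \right)} = 2 - r$ ($m{\left(r \right)} = 2 - 1 r = 2 - r$)
$F{\left(k \right)} = - \frac{4}{-15 + k}$ ($F{\left(k \right)} = - \frac{4}{k - 15} = - \frac{4}{-15 + k}$)
$o{\left(C \right)} = \frac{379 + C}{C - \frac{4}{-13 - C}}$ ($o{\left(C \right)} = \frac{C + 379}{C - \frac{4}{-15 - \left(-2 + C\right)}} = \frac{379 + C}{C - \frac{4}{-13 - C}}$)
$\frac{o{\left(-272 \right)}}{-405095} = \frac{\frac{1}{4 - 272 \left(13 - 272\right)} \left(13 - 272\right) \left(379 - 272\right)}{-405095} = \frac{1}{4 - -70448} \left(-259\right) 107 \left(- \frac{1}{405095}\right) = \frac{1}{4 + 70448} \left(-259\right) 107 \left(- \frac{1}{405095}\right) = \frac{1}{70452} \left(-259\right) 107 \left(- \frac{1}{405095}\right) = \left(- \frac{27713}{70452}\right) \left(- \frac{1}{405095}\right) = \frac{27713}{28539752940}$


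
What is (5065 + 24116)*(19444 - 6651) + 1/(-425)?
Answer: 158657826524/425 ≈ 3.7331e+8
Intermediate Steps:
(5065 + 24116)*(19444 - 6651) + 1/(-425) = 29181*12793 - 1/425 = 373312533 - 1/425 = 158657826524/425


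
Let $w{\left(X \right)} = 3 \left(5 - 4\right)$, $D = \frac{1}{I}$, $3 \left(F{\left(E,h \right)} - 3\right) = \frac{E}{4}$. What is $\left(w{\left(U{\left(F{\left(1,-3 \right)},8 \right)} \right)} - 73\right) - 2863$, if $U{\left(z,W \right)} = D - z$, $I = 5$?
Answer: $-2933$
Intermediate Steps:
$F{\left(E,h \right)} = 3 + \frac{E}{12}$ ($F{\left(E,h \right)} = 3 + \frac{E \frac{1}{4}}{3} = 3 + \frac{\frac{1}{4} E}{3} = 3 + \frac{E}{12}$)
$D = \frac{1}{5} \approx 0.2$
$U{\left(z,W \right)} = \frac{1}{5} - z$
$w{\left(X \right)} = 3$ ($w{\left(X \right)} = 3 \cdot 1 = 3$)
$\left(w{\left(U{\left(F{\left(1,-3 \right)},8 \right)} \right)} - 73\right) - 2863 = \left(3 - 73\right) - 2863 = -70 - 2863 = -2933$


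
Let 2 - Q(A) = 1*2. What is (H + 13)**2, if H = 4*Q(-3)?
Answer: 169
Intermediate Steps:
Q(A) = 0 (Q(A) = 2 - 2 = 0)
H = 0 (H = 4*0 = 0)
(H + 13)**2 = (0 + 13)**2 = 13**2 = 169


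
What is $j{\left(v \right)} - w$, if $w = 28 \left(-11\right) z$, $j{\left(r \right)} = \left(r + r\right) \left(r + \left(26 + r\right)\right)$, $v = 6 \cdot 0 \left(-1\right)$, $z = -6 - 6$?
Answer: $-3696$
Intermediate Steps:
$z = -12$ ($z = -6 - 6 = -12$)
$v = 0$ ($v = 0 \left(-1\right) = 0$)
$j{\left(r \right)} = 2 r \left(26 + 2 r\right)$
$w = 3696$ ($w = 28 \left(-11\right) \left(-12\right) = \left(-308\right) \left(-12\right) = 3696$)
$j{\left(v \right)} - w = 4 \cdot 0 \left(13 + 0\right) - 3696 = 4 \cdot 0 \cdot 13 - 3696 = 0 - 3696 = -3696$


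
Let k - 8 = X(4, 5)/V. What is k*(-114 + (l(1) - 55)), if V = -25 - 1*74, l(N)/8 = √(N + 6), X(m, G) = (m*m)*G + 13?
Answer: -39377/33 + 1864*√7/33 ≈ -1043.8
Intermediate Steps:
X(m, G) = 13 + G*m² (X(m, G) = m²*G + 13 = G*m² + 13 = 13 + G*m²)
l(N) = 8*√(6 + N) (l(N) = 8*√(N + 6) = 8*√(6 + N))
V = -99 (V = -25 - 74 = -99)
k = 233/33 (k = 8 + (13 + 5*4²)/(-99) = 8 + (13 + 5*16)*(-1/99) = 8 + (13 + 80)*(-1/99) = 8 + 93*(-1/99) = 8 - 31/33 = 233/33 ≈ 7.0606)
k*(-114 + (l(1) - 55)) = 233*(-114 + (8*√(6 + 1) - 55))/33 = 233*(-114 + (8*√7 - 55))/33 = 233*(-114 + (-55 + 8*√7))/33 = 233*(-169 + 8*√7)/33 = -39377/33 + 1864*√7/33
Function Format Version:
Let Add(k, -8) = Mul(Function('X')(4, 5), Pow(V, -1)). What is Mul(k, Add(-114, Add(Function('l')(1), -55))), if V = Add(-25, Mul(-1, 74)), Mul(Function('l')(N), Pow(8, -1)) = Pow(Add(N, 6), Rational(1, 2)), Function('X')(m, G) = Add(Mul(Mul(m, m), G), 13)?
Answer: Add(Rational(-39377, 33), Mul(Rational(1864, 33), Pow(7, Rational(1, 2)))) ≈ -1043.8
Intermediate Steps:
Function('X')(m, G) = Add(13, Mul(G, Pow(m, 2))) (Function('X')(m, G) = Add(Mul(Pow(m, 2), G), 13) = Add(Mul(G, Pow(m, 2)), 13) = Add(13, Mul(G, Pow(m, 2))))
Function('l')(N) = Mul(8, Pow(Add(6, N), Rational(1, 2))) (Function('l')(N) = Mul(8, Pow(Add(N, 6), Rational(1, 2))) = Mul(8, Pow(Add(6, N), Rational(1, 2))))
V = -99 (V = Add(-25, -74) = -99)
k = Rational(233, 33) (k = Add(8, Mul(Add(13, Mul(5, Pow(4, 2))), Pow(-99, -1))) = Add(8, Mul(Add(13, Mul(5, 16)), Rational(-1, 99))) = Add(8, Mul(Add(13, 80), Rational(-1, 99))) = Add(8, Mul(93, Rational(-1, 99))) = Add(8, Rational(-31, 33)) = Rational(233, 33) ≈ 7.0606)
Mul(k, Add(-114, Add(Function('l')(1), -55))) = Mul(Rational(233, 33), Add(-114, Add(Mul(8, Pow(Add(6, 1), Rational(1, 2))), -55))) = Mul(Rational(233, 33), Add(-114, Add(Mul(8, Pow(7, Rational(1, 2))), -55))) = Mul(Rational(233, 33), Add(-114, Add(-55, Mul(8, Pow(7, Rational(1, 2)))))) = Mul(Rational(233, 33), Add(-169, Mul(8, Pow(7, Rational(1, 2))))) = Add(Rational(-39377, 33), Mul(Rational(1864, 33), Pow(7, Rational(1, 2))))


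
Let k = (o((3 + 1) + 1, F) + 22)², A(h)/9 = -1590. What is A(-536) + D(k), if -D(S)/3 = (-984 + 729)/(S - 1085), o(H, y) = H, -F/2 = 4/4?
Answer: -5095125/356 ≈ -14312.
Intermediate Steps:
A(h) = -14310 (A(h) = 9*(-1590) = -14310)
F = -2 (F = -8/4 = -2*1 = -2)
k = 729 (k = (((3 + 1) + 1) + 22)² = ((4 + 1) + 22)² = (5 + 22)² = 27² = 729)
D(S) = 765/(-1085 + S) (D(S) = -3*(-984 + 729)/(S - 1085) = -(-765)/(-1085 + S) = 765/(-1085 + S))
A(-536) + D(k) = -14310 + 765/(-1085 + 729) = -14310 + 765/(-356) = -14310 + 765*(-1/356) = -14310 - 765/356 = -5095125/356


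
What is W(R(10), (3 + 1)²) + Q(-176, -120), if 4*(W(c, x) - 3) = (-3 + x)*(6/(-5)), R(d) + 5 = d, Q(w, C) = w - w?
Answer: -9/10 ≈ -0.90000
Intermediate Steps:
Q(w, C) = 0
R(d) = -5 + d
W(c, x) = 39/10 - 3*x/10 (W(c, x) = 3 + ((-3 + x)*(6/(-5)))/4 = 3 + ((-3 + x)*(6*(-⅕)))/4 = 3 + ((-3 + x)*(-6/5))/4 = 3 + (18/5 - 6*x/5)/4 = 3 + (9/10 - 3*x/10) = 39/10 - 3*x/10)
W(R(10), (3 + 1)²) + Q(-176, -120) = (39/10 - 3*(3 + 1)²/10) + 0 = (39/10 - 3/10*4²) + 0 = (39/10 - 3/10*16) + 0 = (39/10 - 24/5) + 0 = -9/10 + 0 = -9/10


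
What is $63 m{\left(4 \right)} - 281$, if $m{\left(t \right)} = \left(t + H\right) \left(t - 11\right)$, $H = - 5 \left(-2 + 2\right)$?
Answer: $-2045$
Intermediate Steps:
$H = 0$ ($H = \left(-5\right) 0 = 0$)
$m{\left(t \right)} = t \left(-11 + t\right)$ ($m{\left(t \right)} = \left(t + 0\right) \left(t - 11\right) = t \left(-11 + t\right)$)
$63 m{\left(4 \right)} - 281 = 63 \cdot 4 \left(-11 + 4\right) - 281 = 63 \cdot 4 \left(-7\right) - 281 = 63 \left(-28\right) - 281 = -1764 - 281 = -2045$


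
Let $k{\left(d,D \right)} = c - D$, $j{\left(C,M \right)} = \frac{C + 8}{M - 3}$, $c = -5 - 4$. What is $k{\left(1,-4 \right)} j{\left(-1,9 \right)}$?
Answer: $- \frac{35}{6} \approx -5.8333$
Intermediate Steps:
$c = -9$
$j{\left(C,M \right)} = \frac{8 + C}{-3 + M}$
$k{\left(d,D \right)} = -9 - D$
$k{\left(1,-4 \right)} j{\left(-1,9 \right)} = \left(-9 - -4\right) \frac{8 - 1}{-3 + 9} = \left(-9 + 4\right) \frac{1}{6} \cdot 7 = - 5 \cdot \frac{1}{6} \cdot 7 = \left(-5\right) \frac{7}{6} = - \frac{35}{6}$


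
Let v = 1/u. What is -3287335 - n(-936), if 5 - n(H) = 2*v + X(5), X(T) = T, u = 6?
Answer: -9862004/3 ≈ -3.2873e+6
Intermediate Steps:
v = 1/6 ≈ 0.16667
n(H) = -1/3 (n(H) = 5 - (2*(1/6) + 5) = 5 - (1/3 + 5) = 5 - 1*16/3 = 5 - 16/3 = -1/3)
-3287335 - n(-936) = -3287335 - 1*(-1/3) = -3287335 + 1/3 = -9862004/3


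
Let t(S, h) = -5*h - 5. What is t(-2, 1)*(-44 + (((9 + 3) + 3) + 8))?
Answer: 210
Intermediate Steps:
t(S, h) = -5 - 5*h
t(-2, 1)*(-44 + (((9 + 3) + 3) + 8)) = (-5 - 5*1)*(-44 + (((9 + 3) + 3) + 8)) = (-5 - 5)*(-44 + ((12 + 3) + 8)) = -10*(-44 + (15 + 8)) = -10*(-44 + 23) = -10*(-21) = 210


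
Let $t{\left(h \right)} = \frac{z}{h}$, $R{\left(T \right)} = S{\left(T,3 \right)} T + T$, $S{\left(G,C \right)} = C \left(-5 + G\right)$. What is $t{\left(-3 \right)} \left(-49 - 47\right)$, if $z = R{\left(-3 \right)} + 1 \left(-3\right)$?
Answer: $2112$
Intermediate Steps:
$R{\left(T \right)} = T + T \left(-15 + 3 T\right)$ ($R{\left(T \right)} = 3 \left(-5 + T\right) T + T = \left(-15 + 3 T\right) T + T = T \left(-15 + 3 T\right) + T = T + T \left(-15 + 3 T\right)$)
$z = 66$ ($z = - 3 \left(-14 + 3 \left(-3\right)\right) + 1 \left(-3\right) = - 3 \left(-14 - 9\right) - 3 = \left(-3\right) \left(-23\right) - 3 = 69 - 3 = 66$)
$t{\left(h \right)} = \frac{66}{h}$
$t{\left(-3 \right)} \left(-49 - 47\right) = \frac{66}{-3} \left(-49 - 47\right) = 66 \left(- \frac{1}{3}\right) \left(-96\right) = \left(-22\right) \left(-96\right) = 2112$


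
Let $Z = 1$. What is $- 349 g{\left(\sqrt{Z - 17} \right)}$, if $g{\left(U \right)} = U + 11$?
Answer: $-3839 - 1396 i \approx -3839.0 - 1396.0 i$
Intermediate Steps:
$g{\left(U \right)} = 11 + U$
$- 349 g{\left(\sqrt{Z - 17} \right)} = - 349 \left(11 + \sqrt{1 - 17}\right) = - 349 \left(11 + \sqrt{-16}\right) = - 349 \left(11 + 4 i\right) = -3839 - 1396 i$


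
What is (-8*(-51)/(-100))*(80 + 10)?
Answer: -1836/5 ≈ -367.20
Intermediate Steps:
(-8*(-51)/(-100))*(80 + 10) = (408*(-1/100))*90 = -102/25*90 = -1836/5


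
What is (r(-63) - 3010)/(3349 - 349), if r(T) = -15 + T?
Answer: -386/375 ≈ -1.0293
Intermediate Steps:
(r(-63) - 3010)/(3349 - 349) = ((-15 - 63) - 3010)/(3349 - 349) = (-78 - 3010)/3000 = -3088*1/3000 = -386/375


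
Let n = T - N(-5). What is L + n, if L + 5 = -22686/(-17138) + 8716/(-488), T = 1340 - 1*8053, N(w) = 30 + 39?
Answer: -374344209/55022 ≈ -6803.5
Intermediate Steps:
N(w) = 69
T = -6713 (T = 1340 - 8053 = -6713)
L = -1185005/55022 (L = -5 + (-22686/(-17138) + 8716/(-488)) = -5 + (-22686*(-1/17138) + 8716*(-1/488)) = -5 + (597/451 - 2179/122) = -5 - 909895/55022 = -1185005/55022 ≈ -21.537)
n = -6782 (n = -6713 - 1*69 = -6713 - 69 = -6782)
L + n = -1185005/55022 - 6782 = -374344209/55022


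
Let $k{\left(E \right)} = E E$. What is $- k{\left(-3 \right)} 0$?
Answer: $0$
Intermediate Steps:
$k{\left(E \right)} = E^{2}$
$- k{\left(-3 \right)} 0 = - \left(-3\right)^{2} \cdot 0 = \left(-1\right) 9 \cdot 0 = \left(-9\right) 0 = 0$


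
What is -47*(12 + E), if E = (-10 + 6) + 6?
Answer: -658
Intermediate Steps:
E = 2 (E = -4 + 6 = 2)
-47*(12 + E) = -47*(12 + 2) = -47*14 = -658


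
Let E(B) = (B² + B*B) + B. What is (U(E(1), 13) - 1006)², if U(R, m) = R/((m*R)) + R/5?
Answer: 4270099716/4225 ≈ 1.0107e+6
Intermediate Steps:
E(B) = B + 2*B² (E(B) = (B² + B²) + B = 2*B² + B = B + 2*B²)
U(R, m) = 1/m + R/5 (U(R, m) = R/((R*m)) + R*(⅕) = R*(1/(R*m)) + R/5 = 1/m + R/5)
(U(E(1), 13) - 1006)² = ((1/13 + (1*(1 + 2*1))/5) - 1006)² = ((1/13 + (1*(1 + 2))/5) - 1006)² = ((1/13 + (1*3)/5) - 1006)² = ((1/13 + (⅕)*3) - 1006)² = ((1/13 + ⅗) - 1006)² = (44/65 - 1006)² = (-65346/65)² = 4270099716/4225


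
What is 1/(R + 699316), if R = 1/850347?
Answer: 850347/594661262653 ≈ 1.4300e-6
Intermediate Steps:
R = 1/850347 ≈ 1.1760e-6
1/(R + 699316) = 1/(1/850347 + 699316) = 1/(594661262653/850347) = 850347/594661262653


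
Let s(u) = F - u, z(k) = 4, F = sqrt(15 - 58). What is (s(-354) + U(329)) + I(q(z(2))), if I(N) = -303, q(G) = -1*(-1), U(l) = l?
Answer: 380 + I*sqrt(43) ≈ 380.0 + 6.5574*I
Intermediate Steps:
F = I*sqrt(43) (F = sqrt(-43) = I*sqrt(43) ≈ 6.5574*I)
s(u) = -u + I*sqrt(43) (s(u) = I*sqrt(43) - u = -u + I*sqrt(43))
q(G) = 1
(s(-354) + U(329)) + I(q(z(2))) = ((-1*(-354) + I*sqrt(43)) + 329) - 303 = ((354 + I*sqrt(43)) + 329) - 303 = (683 + I*sqrt(43)) - 303 = 380 + I*sqrt(43)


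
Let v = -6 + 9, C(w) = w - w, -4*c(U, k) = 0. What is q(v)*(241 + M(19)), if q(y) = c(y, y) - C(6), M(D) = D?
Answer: 0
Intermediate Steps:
c(U, k) = 0 (c(U, k) = -¼*0 = 0)
C(w) = 0
v = 3
q(y) = 0 (q(y) = 0 - 1*0 = 0 + 0 = 0)
q(v)*(241 + M(19)) = 0*(241 + 19) = 0*260 = 0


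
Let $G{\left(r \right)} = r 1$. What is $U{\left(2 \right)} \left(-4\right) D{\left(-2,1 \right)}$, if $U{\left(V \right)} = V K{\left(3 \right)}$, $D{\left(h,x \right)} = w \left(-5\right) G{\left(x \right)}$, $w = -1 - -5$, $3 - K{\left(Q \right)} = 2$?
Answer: $160$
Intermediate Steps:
$K{\left(Q \right)} = 1$ ($K{\left(Q \right)} = 3 - 2 = 1$)
$G{\left(r \right)} = r$
$w = 4$ ($w = -1 + 5 = 4$)
$D{\left(h,x \right)} = - 20 x$ ($D{\left(h,x \right)} = 4 \left(-5\right) x = - 20 x$)
$U{\left(V \right)} = V$ ($U{\left(V \right)} = V 1 = V$)
$U{\left(2 \right)} \left(-4\right) D{\left(-2,1 \right)} = 2 \left(-4\right) \left(\left(-20\right) 1\right) = \left(-8\right) \left(-20\right) = 160$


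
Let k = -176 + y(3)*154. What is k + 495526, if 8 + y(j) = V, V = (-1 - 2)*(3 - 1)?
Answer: 493194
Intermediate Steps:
V = -6 (V = -3*2 = -6)
y(j) = -14 (y(j) = -8 - 6 = -14)
k = -2332 (k = -176 - 14*154 = -176 - 2156 = -2332)
k + 495526 = -2332 + 495526 = 493194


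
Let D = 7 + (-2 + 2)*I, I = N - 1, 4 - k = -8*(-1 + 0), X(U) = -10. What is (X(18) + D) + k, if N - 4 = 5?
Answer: -7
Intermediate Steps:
N = 9 (N = 4 + 5 = 9)
k = -4 (k = 4 - (-8)*(-1 + 0) = 4 - (-8)*(-1) = 4 - 1*8 = 4 - 8 = -4)
I = 8 (I = 9 - 1 = 8)
D = 7 (D = 7 + (-2 + 2)*8 = 7 + 0*8 = 7 + 0 = 7)
(X(18) + D) + k = (-10 + 7) - 4 = -3 - 4 = -7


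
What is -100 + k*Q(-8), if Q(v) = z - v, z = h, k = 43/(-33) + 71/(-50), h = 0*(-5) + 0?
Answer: -100472/825 ≈ -121.78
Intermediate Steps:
h = 0 (h = 0 + 0 = 0)
k = -4493/1650 (k = 43*(-1/33) + 71*(-1/50) = -43/33 - 71/50 = -4493/1650 ≈ -2.7230)
z = 0
Q(v) = -v (Q(v) = 0 - v = -v)
-100 + k*Q(-8) = -100 - (-4493)*(-8)/1650 = -100 - 4493/1650*8 = -100 - 17972/825 = -100472/825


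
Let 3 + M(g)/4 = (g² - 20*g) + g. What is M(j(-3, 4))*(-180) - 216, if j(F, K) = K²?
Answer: 36504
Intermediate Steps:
M(g) = -12 - 76*g + 4*g² (M(g) = -12 + 4*((g² - 20*g) + g) = -12 + 4*(g² - 19*g) = -12 + (-76*g + 4*g²) = -12 - 76*g + 4*g²)
M(j(-3, 4))*(-180) - 216 = (-12 - 76*4² + 4*(4²)²)*(-180) - 216 = (-12 - 76*16 + 4*16²)*(-180) - 216 = (-12 - 1216 + 4*256)*(-180) - 216 = (-12 - 1216 + 1024)*(-180) - 216 = -204*(-180) - 216 = 36720 - 216 = 36504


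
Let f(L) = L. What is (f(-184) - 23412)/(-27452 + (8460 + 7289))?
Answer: 23596/11703 ≈ 2.0162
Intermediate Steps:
(f(-184) - 23412)/(-27452 + (8460 + 7289)) = (-184 - 23412)/(-27452 + (8460 + 7289)) = -23596/(-27452 + 15749) = -23596/(-11703) = -23596*(-1/11703) = 23596/11703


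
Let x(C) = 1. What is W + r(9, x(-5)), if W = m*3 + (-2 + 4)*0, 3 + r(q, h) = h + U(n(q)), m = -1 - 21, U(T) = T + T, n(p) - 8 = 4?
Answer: -44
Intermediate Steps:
n(p) = 12 (n(p) = 8 + 4 = 12)
U(T) = 2*T
m = -22
r(q, h) = 21 + h (r(q, h) = -3 + (h + 2*12) = -3 + (h + 24) = -3 + (24 + h) = 21 + h)
W = -66 (W = -22*3 + (-2 + 4)*0 = -66 + 2*0 = -66 + 0 = -66)
W + r(9, x(-5)) = -66 + (21 + 1) = -66 + 22 = -44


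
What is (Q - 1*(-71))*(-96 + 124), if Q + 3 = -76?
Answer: -224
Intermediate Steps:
Q = -79 (Q = -3 - 76 = -79)
(Q - 1*(-71))*(-96 + 124) = (-79 - 1*(-71))*(-96 + 124) = (-79 + 71)*28 = -8*28 = -224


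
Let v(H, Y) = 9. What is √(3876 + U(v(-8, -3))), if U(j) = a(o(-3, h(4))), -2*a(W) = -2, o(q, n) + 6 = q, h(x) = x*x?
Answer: √3877 ≈ 62.266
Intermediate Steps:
h(x) = x²
o(q, n) = -6 + q
a(W) = 1 (a(W) = -½*(-2) = 1)
U(j) = 1
√(3876 + U(v(-8, -3))) = √(3876 + 1) = √3877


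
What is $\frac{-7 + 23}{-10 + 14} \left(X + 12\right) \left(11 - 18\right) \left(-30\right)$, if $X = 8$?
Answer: $16800$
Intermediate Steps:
$\frac{-7 + 23}{-10 + 14} \left(X + 12\right) \left(11 - 18\right) \left(-30\right) = \frac{-7 + 23}{-10 + 14} \left(8 + 12\right) \left(11 - 18\right) \left(-30\right) = \frac{16}{4} \cdot 20 \left(-7\right) \left(-30\right) = 16 \cdot \frac{1}{4} \left(-140\right) \left(-30\right) = 4 \left(-140\right) \left(-30\right) = \left(-560\right) \left(-30\right) = 16800$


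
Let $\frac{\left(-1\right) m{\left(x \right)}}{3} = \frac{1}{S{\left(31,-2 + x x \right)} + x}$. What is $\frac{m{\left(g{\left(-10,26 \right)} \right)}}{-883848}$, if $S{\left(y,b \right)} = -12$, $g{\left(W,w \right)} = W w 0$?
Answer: $- \frac{1}{3535392} \approx -2.8285 \cdot 10^{-7}$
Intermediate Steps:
$g{\left(W,w \right)} = 0$
$m{\left(x \right)} = - \frac{3}{-12 + x}$
$\frac{m{\left(g{\left(-10,26 \right)} \right)}}{-883848} = \frac{\left(-3\right) \frac{1}{-12 + 0}}{-883848} = - \frac{3}{-12} \left(- \frac{1}{883848}\right) = \left(-3\right) \left(- \frac{1}{12}\right) \left(- \frac{1}{883848}\right) = \frac{1}{4} \left(- \frac{1}{883848}\right) = - \frac{1}{3535392}$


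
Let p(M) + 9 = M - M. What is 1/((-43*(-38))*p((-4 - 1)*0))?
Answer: -1/14706 ≈ -6.7999e-5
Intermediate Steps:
p(M) = -9 (p(M) = -9 + (M - M) = -9 + 0 = -9)
1/((-43*(-38))*p((-4 - 1)*0)) = 1/(-43*(-38)*(-9)) = 1/(1634*(-9)) = 1/(-14706) = -1/14706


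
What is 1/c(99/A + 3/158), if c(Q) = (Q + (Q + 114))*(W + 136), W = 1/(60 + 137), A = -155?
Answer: 2412265/36994515129 ≈ 6.5206e-5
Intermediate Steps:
W = 1/197 ≈ 0.0050761
c(Q) = 3054402/197 + 53586*Q/197 (c(Q) = (Q + (Q + 114))*(1/197 + 136) = (Q + (114 + Q))*(26793/197) = (114 + 2*Q)*(26793/197) = 3054402/197 + 53586*Q/197)
1/c(99/A + 3/158) = 1/(3054402/197 + 53586*(99/(-155) + 3/158)/197) = 1/(3054402/197 + 53586*(99*(-1/155) + 3*(1/158))/197) = 1/(3054402/197 + 53586*(-99/155 + 3/158)/197) = 1/(3054402/197 + (53586/197)*(-15177/24490)) = 1/(3054402/197 - 406637361/2412265) = 1/(36994515129/2412265) = 2412265/36994515129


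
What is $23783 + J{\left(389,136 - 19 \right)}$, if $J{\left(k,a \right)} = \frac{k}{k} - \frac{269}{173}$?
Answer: $\frac{4114363}{173} \approx 23782.0$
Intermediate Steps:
$J{\left(k,a \right)} = - \frac{96}{173}$ ($J{\left(k,a \right)} = 1 - \frac{269}{173} = - \frac{96}{173}$)
$23783 + J{\left(389,136 - 19 \right)} = 23783 - \frac{96}{173} = \frac{4114363}{173}$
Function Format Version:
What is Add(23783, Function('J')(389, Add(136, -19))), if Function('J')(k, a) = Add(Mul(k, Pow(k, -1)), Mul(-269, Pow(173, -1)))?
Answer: Rational(4114363, 173) ≈ 23782.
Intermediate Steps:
Function('J')(k, a) = Rational(-96, 173) (Function('J')(k, a) = Add(1, Mul(-269, Rational(1, 173))) = Add(1, Rational(-269, 173)) = Rational(-96, 173))
Add(23783, Function('J')(389, Add(136, -19))) = Add(23783, Rational(-96, 173)) = Rational(4114363, 173)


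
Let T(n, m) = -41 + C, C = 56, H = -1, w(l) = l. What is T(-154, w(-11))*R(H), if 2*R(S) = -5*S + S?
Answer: 30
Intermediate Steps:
T(n, m) = 15 (T(n, m) = -41 + 56 = 15)
R(S) = -2*S (R(S) = (-5*S + S)/2 = (-4*S)/2 = -2*S)
T(-154, w(-11))*R(H) = 15*(-2*(-1)) = 15*2 = 30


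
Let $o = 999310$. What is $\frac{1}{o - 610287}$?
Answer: $\frac{1}{389023} \approx 2.5705 \cdot 10^{-6}$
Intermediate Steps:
$\frac{1}{o - 610287} = \frac{1}{999310 - 610287} = \frac{1}{389023}$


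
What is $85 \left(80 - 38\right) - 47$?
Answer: $3523$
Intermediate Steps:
$85 \left(80 - 38\right) - 47 = 85 \cdot 42 - 47 = 3570 - 47 = 3523$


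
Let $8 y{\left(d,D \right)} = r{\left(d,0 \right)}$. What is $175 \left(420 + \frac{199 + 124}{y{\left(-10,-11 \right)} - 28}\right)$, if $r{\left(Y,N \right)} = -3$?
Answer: $\frac{16232300}{227} \approx 71508.0$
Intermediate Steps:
$y{\left(d,D \right)} = - \frac{3}{8}$ ($y{\left(d,D \right)} = \frac{1}{8} \left(-3\right) = - \frac{3}{8}$)
$175 \left(420 + \frac{199 + 124}{y{\left(-10,-11 \right)} - 28}\right) = 175 \left(420 + \frac{199 + 124}{- \frac{3}{8} - 28}\right) = 175 \left(420 + \frac{323}{- \frac{227}{8}}\right) = 175 \left(420 + 323 \left(- \frac{8}{227}\right)\right) = 175 \left(420 - \frac{2584}{227}\right) = 175 \cdot \frac{92756}{227} = \frac{16232300}{227}$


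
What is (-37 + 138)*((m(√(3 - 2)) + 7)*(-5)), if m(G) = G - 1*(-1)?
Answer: -4545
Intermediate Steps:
m(G) = 1 + G (m(G) = G + 1 = 1 + G)
(-37 + 138)*((m(√(3 - 2)) + 7)*(-5)) = (-37 + 138)*(((1 + √(3 - 2)) + 7)*(-5)) = 101*(((1 + √1) + 7)*(-5)) = 101*(((1 + 1) + 7)*(-5)) = 101*((2 + 7)*(-5)) = 101*(9*(-5)) = 101*(-45) = -4545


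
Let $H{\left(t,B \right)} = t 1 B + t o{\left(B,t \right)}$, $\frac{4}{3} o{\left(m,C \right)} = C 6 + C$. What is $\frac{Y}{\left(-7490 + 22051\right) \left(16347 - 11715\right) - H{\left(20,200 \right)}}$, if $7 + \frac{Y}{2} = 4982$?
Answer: $\frac{4975}{33720226} \approx 0.00014754$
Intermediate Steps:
$Y = 9950$ ($Y = -14 + 2 \cdot 4982 = -14 + 9964 = 9950$)
$o{\left(m,C \right)} = \frac{21 C}{4}$ ($o{\left(m,C \right)} = \frac{3 \left(C 6 + C\right)}{4} = \frac{3 \left(6 C + C\right)}{4} = \frac{3 \cdot 7 C}{4} = \frac{21 C}{4}$)
$H{\left(t,B \right)} = \frac{21 t^{2}}{4} + B t$ ($H{\left(t,B \right)} = t 1 B + t \frac{21 t}{4} = t B + \frac{21 t^{2}}{4} = B t + \frac{21 t^{2}}{4} = \frac{21 t^{2}}{4} + B t$)
$\frac{Y}{\left(-7490 + 22051\right) \left(16347 - 11715\right) - H{\left(20,200 \right)}} = \frac{9950}{\left(-7490 + 22051\right) \left(16347 - 11715\right) - \frac{1}{4} \cdot 20 \left(4 \cdot 200 + 21 \cdot 20\right)} = \frac{9950}{14561 \cdot 4632 - \frac{1}{4} \cdot 20 \left(800 + 420\right)} = \frac{9950}{67446552 - \frac{1}{4} \cdot 20 \cdot 1220} = \frac{9950}{67446552 - 6100} = \frac{9950}{67440452} = 9950 \cdot \frac{1}{67440452} = \frac{4975}{33720226}$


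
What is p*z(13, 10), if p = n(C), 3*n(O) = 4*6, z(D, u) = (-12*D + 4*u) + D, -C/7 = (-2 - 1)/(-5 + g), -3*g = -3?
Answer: -824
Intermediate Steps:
g = 1 (g = -⅓*(-3) = 1)
C = -21/4 (C = -7*(-2 - 1)/(-5 + 1) = -(-21)/(-4) = -(-21)*(-1)/4 = -7*¾ = -21/4 ≈ -5.2500)
z(D, u) = -11*D + 4*u
n(O) = 8 (n(O) = (4*6)/3 = (⅓)*24 = 8)
p = 8
p*z(13, 10) = 8*(-11*13 + 4*10) = 8*(-143 + 40) = 8*(-103) = -824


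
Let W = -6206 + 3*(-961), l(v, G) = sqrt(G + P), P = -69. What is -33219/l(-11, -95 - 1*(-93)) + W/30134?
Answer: -149/494 + 33219*I*sqrt(71)/71 ≈ -0.30162 + 3942.4*I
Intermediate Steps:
l(v, G) = sqrt(-69 + G) (l(v, G) = sqrt(G - 69) = sqrt(-69 + G))
W = -9089 (W = -6206 - 2883 = -9089)
-33219/l(-11, -95 - 1*(-93)) + W/30134 = -33219/sqrt(-69 + (-95 - 1*(-93))) - 9089/30134 = -33219/sqrt(-69 + (-95 + 93)) - 9089*1/30134 = -33219/sqrt(-69 - 2) - 149/494 = -33219*(-I*sqrt(71)/71) - 149/494 = -(-33219)*I*sqrt(71)/71 - 149/494 = 33219*I*sqrt(71)/71 - 149/494 = -149/494 + 33219*I*sqrt(71)/71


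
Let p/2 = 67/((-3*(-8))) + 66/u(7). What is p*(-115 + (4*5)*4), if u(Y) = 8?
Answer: -9275/12 ≈ -772.92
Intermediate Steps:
p = 265/12 (p = 2*(67/((-3*(-8))) + 66/8) = 2*(67/24 + 66*(⅛)) = 2*(67*(1/24) + 33/4) = 2*(67/24 + 33/4) = 2*(265/24) = 265/12 ≈ 22.083)
p*(-115 + (4*5)*4) = 265*(-115 + (4*5)*4)/12 = 265*(-115 + 20*4)/12 = 265*(-115 + 80)/12 = (265/12)*(-35) = -9275/12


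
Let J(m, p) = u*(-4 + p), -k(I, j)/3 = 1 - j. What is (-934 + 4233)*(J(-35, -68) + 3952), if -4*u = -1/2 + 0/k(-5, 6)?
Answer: 13007957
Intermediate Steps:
k(I, j) = -3 + 3*j (k(I, j) = -3*(1 - j) = -3 + 3*j)
u = ⅛ (u = -(-1/2 + 0/(-3 + 3*6))/4 = -(-1*½ + 0/(-3 + 18))/4 = -(-½ + 0/15)/4 = -(-½ + 0*(1/15))/4 = -(-½ + 0)/4 = -¼*(-½) = ⅛ ≈ 0.12500)
J(m, p) = -½ + p/8 (J(m, p) = (-4 + p)/8 = -½ + p/8)
(-934 + 4233)*(J(-35, -68) + 3952) = (-934 + 4233)*((-½ + (⅛)*(-68)) + 3952) = 3299*((-½ - 17/2) + 3952) = 3299*(-9 + 3952) = 3299*3943 = 13007957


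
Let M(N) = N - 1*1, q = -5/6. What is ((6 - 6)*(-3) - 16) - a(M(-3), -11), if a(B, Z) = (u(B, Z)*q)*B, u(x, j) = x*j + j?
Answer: -126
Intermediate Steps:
u(x, j) = j + j*x (u(x, j) = j*x + j = j + j*x)
q = -⅚ (q = -5*⅙ = -⅚ ≈ -0.83333)
M(N) = -1 + N (M(N) = N - 1 = -1 + N)
a(B, Z) = -5*B*Z*(1 + B)/6 (a(B, Z) = ((Z*(1 + B))*(-⅚))*B = (-5*Z*(1 + B)/6)*B = -5*B*Z*(1 + B)/6)
((6 - 6)*(-3) - 16) - a(M(-3), -11) = ((6 - 6)*(-3) - 16) - (-5)*(-1 - 3)*(-11)*(1 + (-1 - 3))/6 = (0*(-3) - 16) - (-5)*(-4)*(-11)*(1 - 4)/6 = (0 - 16) - (-5)*(-4)*(-11)*(-3)/6 = -16 - 1*110 = -16 - 110 = -126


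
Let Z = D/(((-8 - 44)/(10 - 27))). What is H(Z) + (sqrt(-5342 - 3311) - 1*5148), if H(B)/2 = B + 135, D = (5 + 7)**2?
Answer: -62190/13 + I*sqrt(8653) ≈ -4783.8 + 93.021*I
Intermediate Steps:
D = 144 (D = 12**2 = 144)
Z = 612/13 (Z = 144/(((-8 - 44)/(10 - 27))) = 144/((-52/(-17))) = 144/((-52*(-1/17))) = 144/(52/17) = 144*(17/52) = 612/13 ≈ 47.077)
H(B) = 270 + 2*B (H(B) = 2*(B + 135) = 2*(135 + B) = 270 + 2*B)
H(Z) + (sqrt(-5342 - 3311) - 1*5148) = (270 + 2*(612/13)) + (sqrt(-5342 - 3311) - 1*5148) = (270 + 1224/13) + (sqrt(-8653) - 5148) = 4734/13 + (I*sqrt(8653) - 5148) = 4734/13 + (-5148 + I*sqrt(8653)) = -62190/13 + I*sqrt(8653)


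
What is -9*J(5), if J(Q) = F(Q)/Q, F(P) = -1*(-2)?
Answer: -18/5 ≈ -3.6000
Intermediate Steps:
F(P) = 2
J(Q) = 2/Q
-9*J(5) = -18/5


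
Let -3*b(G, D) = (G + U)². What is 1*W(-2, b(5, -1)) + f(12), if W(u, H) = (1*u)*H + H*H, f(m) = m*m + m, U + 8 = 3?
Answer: 156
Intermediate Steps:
U = -5 (U = -8 + 3 = -5)
f(m) = m + m² (f(m) = m² + m = m + m²)
b(G, D) = -(-5 + G)²/3 (b(G, D) = -(G - 5)²/3 = -(-5 + G)²/3)
W(u, H) = H² + H*u (W(u, H) = u*H + H² = H*u + H² = H² + H*u)
1*W(-2, b(5, -1)) + f(12) = 1*((-(-5 + 5)²/3)*(-(-5 + 5)²/3 - 2)) + 12*(1 + 12) = 1*((-⅓*0²)*(-⅓*0² - 2)) + 12*13 = 1*((-⅓*0)*(-⅓*0 - 2)) + 156 = 1*(0*(0 - 2)) + 156 = 1*(0*(-2)) + 156 = 1*0 + 156 = 0 + 156 = 156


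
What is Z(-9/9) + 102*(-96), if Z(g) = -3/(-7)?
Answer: -68541/7 ≈ -9791.6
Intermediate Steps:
Z(g) = 3/7 (Z(g) = -3*(-1/7) = 3/7)
Z(-9/9) + 102*(-96) = 3/7 + 102*(-96) = 3/7 - 9792 = -68541/7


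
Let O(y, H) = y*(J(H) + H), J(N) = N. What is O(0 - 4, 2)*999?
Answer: -15984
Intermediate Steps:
O(y, H) = 2*H*y (O(y, H) = y*(H + H) = y*(2*H) = 2*H*y)
O(0 - 4, 2)*999 = (2*2*(0 - 4))*999 = (2*2*(-4))*999 = -16*999 = -15984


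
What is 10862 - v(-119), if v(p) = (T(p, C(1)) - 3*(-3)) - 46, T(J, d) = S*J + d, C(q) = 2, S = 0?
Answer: 10897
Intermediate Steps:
T(J, d) = d (T(J, d) = 0*J + d = 0 + d = d)
v(p) = -35 (v(p) = (2 - 3*(-3)) - 46 = (2 + 9) - 46 = 11 - 46 = -35)
10862 - v(-119) = 10862 - 1*(-35) = 10862 + 35 = 10897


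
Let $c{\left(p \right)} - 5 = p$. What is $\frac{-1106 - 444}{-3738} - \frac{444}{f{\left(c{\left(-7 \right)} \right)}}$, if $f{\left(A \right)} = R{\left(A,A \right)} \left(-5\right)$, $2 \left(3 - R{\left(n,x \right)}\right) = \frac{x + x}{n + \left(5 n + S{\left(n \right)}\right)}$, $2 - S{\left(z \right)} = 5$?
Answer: $\frac{2522833}{80367} \approx 31.391$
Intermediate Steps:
$S{\left(z \right)} = -3$ ($S{\left(z \right)} = 2 - 5 = -3$)
$c{\left(p \right)} = 5 + p$
$R{\left(n,x \right)} = 3 - \frac{x}{-3 + 6 n}$ ($R{\left(n,x \right)} = 3 - \frac{\left(x + x\right) \frac{1}{n + \left(5 n - 3\right)}}{2} = 3 - \frac{2 x \frac{1}{n + \left(-3 + 5 n\right)}}{2} = 3 - \frac{2 x \frac{1}{-3 + 6 n}}{2} = 3 - \frac{x}{-3 + 6 n}$)
$f{\left(A \right)} = - \frac{5 \left(-9 + 17 A\right)}{3 \left(-1 + 2 A\right)}$ ($f{\left(A \right)} = \frac{-9 - A + 18 A}{3 \left(-1 + 2 A\right)} \left(-5\right) = \frac{-9 + 17 A}{3 \left(-1 + 2 A\right)} \left(-5\right) = - \frac{5 \left(-9 + 17 A\right)}{3 \left(-1 + 2 A\right)}$)
$\frac{-1106 - 444}{-3738} - \frac{444}{f{\left(c{\left(-7 \right)} \right)}} = \frac{-1106 - 444}{-3738} - \frac{444}{\frac{5}{3} \frac{1}{-1 + 2 \left(5 - 7\right)} \left(9 - 17 \left(5 - 7\right)\right)} = \left(-1106 - 444\right) \left(- \frac{1}{3738}\right) - \frac{444}{\frac{5}{3} \frac{1}{-1 + 2 \left(-2\right)} \left(9 - -34\right)} = \left(-1550\right) \left(- \frac{1}{3738}\right) - \frac{444}{\frac{5}{3} \frac{1}{-1 - 4} \left(9 + 34\right)} = \frac{775}{1869} - \frac{444}{\frac{5}{3} \frac{1}{-5} \cdot 43} = \frac{775}{1869} - \frac{444}{\frac{5}{3} \left(- \frac{1}{5}\right) 43} = \frac{775}{1869} - \frac{444}{- \frac{43}{3}} = \frac{775}{1869} - - \frac{1332}{43} = \frac{775}{1869} + \frac{1332}{43} = \frac{2522833}{80367}$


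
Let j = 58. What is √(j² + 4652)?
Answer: 4*√501 ≈ 89.532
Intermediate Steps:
√(j² + 4652) = √(58² + 4652) = √(3364 + 4652) = √8016 = 4*√501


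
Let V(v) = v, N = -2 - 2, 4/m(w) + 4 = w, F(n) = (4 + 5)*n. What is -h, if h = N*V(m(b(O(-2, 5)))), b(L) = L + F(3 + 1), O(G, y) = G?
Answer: 8/15 ≈ 0.53333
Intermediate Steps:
F(n) = 9*n
b(L) = 36 + L (b(L) = L + 9*(3 + 1) = L + 9*4 = L + 36 = 36 + L)
m(w) = 4/(-4 + w)
N = -4
h = -8/15 (h = -16/(-4 + (36 - 2)) = -16/(-4 + 34) = -16/30 = -4*2/15 = -8/15 ≈ -0.53333)
-h = -1*(-8/15) = 8/15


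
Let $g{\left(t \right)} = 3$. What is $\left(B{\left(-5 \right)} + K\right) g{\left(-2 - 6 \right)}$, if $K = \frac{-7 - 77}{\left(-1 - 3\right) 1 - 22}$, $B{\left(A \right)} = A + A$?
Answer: $- \frac{264}{13} \approx -20.308$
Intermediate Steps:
$B{\left(A \right)} = 2 A$
$K = \frac{42}{13}$ ($K = - \frac{84}{\left(-4\right) 1 - 22} = - \frac{84}{-4 - 22} = - \frac{84}{-26} = \left(-84\right) \left(- \frac{1}{26}\right) = \frac{42}{13} \approx 3.2308$)
$\left(B{\left(-5 \right)} + K\right) g{\left(-2 - 6 \right)} = \left(2 \left(-5\right) + \frac{42}{13}\right) 3 = \left(-10 + \frac{42}{13}\right) 3 = \left(- \frac{88}{13}\right) 3 = - \frac{264}{13}$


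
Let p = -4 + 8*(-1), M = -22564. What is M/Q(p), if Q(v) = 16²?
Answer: -5641/64 ≈ -88.141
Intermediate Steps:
p = -12 (p = -4 - 8 = -12)
Q(v) = 256
M/Q(p) = -22564/256 = -22564*1/256 = -5641/64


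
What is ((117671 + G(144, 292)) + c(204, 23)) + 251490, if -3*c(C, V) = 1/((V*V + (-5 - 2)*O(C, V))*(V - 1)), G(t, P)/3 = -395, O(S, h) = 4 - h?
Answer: 16077607391/43692 ≈ 3.6798e+5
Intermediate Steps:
G(t, P) = -1185 (G(t, P) = 3*(-395) = -1185)
c(C, V) = -1/(3*(-1 + V)*(-28 + V² + 7*V)) (c(C, V) = -1/((V - 1)*(V*V + (-5 - 2)*(4 - V)))/3 = -1/((-1 + V)*(V² - 7*(4 - V)))/3 = -1/((-1 + V)*(V² + (-28 + 7*V)))/3 = -1/((-1 + V)*(-28 + V² + 7*V))/3 = -1/(3*(-1 + V)*(-28 + V² + 7*V)))
((117671 + G(144, 292)) + c(204, 23)) + 251490 = ((117671 - 1185) - 1/(84 - 105*23 + 3*23³ + 18*23²)) + 251490 = (116486 - 1/(84 - 2415 + 3*12167 + 18*529)) + 251490 = (116486 - 1/(84 - 2415 + 36501 + 9522)) + 251490 = (116486 - 1/43692) + 251490 = 5089506311/43692 + 251490 = 16077607391/43692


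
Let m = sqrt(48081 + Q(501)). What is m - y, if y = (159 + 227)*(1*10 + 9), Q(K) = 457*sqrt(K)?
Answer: -7334 + sqrt(48081 + 457*sqrt(501)) ≈ -7092.5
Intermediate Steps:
y = 7334 (y = 386*(10 + 9) = 386*19 = 7334)
m = sqrt(48081 + 457*sqrt(501)) ≈ 241.47
m - y = sqrt(48081 + 457*sqrt(501)) - 1*7334 = sqrt(48081 + 457*sqrt(501)) - 7334 = -7334 + sqrt(48081 + 457*sqrt(501))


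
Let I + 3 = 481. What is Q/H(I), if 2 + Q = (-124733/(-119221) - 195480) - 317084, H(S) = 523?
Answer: -61108506353/62352583 ≈ -980.05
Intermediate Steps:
I = 478 (I = -3 + 481 = 478)
Q = -61108506353/119221 (Q = -2 + ((-124733/(-119221) - 195480) - 317084) = -2 + ((-124733*(-1/119221) - 195480) - 317084) = -2 + ((124733/119221 - 195480) - 317084) = -2 + (-23305196347/119221 - 317084) = -2 - 61108267911/119221 = -61108506353/119221 ≈ -5.1257e+5)
Q/H(I) = -61108506353/119221/523 = -61108506353/119221*1/523 = -61108506353/62352583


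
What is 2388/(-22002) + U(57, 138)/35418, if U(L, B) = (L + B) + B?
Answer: -4291751/43292602 ≈ -0.099134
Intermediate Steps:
U(L, B) = L + 2*B (U(L, B) = (B + L) + B = L + 2*B)
2388/(-22002) + U(57, 138)/35418 = 2388/(-22002) + (57 + 2*138)/35418 = 2388*(-1/22002) + (57 + 276)*(1/35418) = -398/3667 + 333*(1/35418) = -398/3667 + 111/11806 = -4291751/43292602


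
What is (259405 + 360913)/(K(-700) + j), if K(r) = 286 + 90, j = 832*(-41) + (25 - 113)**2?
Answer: -310159/12996 ≈ -23.866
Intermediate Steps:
j = -26368 (j = -34112 + (-88)**2 = -34112 + 7744 = -26368)
K(r) = 376
(259405 + 360913)/(K(-700) + j) = (259405 + 360913)/(376 - 26368) = 620318/(-25992) = 620318*(-1/25992) = -310159/12996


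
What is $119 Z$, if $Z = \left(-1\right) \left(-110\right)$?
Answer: $13090$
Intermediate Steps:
$Z = 110$
$119 Z = 119 \cdot 110 = 13090$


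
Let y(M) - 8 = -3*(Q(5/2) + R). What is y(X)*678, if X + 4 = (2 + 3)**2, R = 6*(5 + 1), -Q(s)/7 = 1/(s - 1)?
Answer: -58308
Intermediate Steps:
Q(s) = -7/(-1 + s) (Q(s) = -7/(s - 1) = -7/(-1 + s))
R = 36 (R = 6*6 = 36)
X = 21 (X = -4 + (2 + 3)**2 = -4 + 5**2 = -4 + 25 = 21)
y(M) = -86 (y(M) = 8 - 3*(-7/(-1 + 5/2) + 36) = 8 - 3*(-7/3/2 + 36) = 8 - 3*(-7*2/3 + 36) = 8 - 3*(-14/3 + 36) = 8 - 3*94/3 = 8 - 94 = -86)
y(X)*678 = -86*678 = -58308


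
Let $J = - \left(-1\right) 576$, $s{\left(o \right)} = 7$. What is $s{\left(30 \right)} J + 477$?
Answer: $4509$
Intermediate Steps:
$J = 576$ ($J = \left(-1\right) \left(-576\right) = 576$)
$s{\left(30 \right)} J + 477 = 7 \cdot 576 + 477 = 4032 + 477 = 4509$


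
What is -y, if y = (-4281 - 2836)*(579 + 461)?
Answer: 7401680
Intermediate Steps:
y = -7401680 (y = -7117*1040 = -7401680)
-y = -1*(-7401680) = 7401680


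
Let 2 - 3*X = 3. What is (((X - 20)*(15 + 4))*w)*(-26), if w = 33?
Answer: 331474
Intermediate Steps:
X = -⅓ (X = ⅔ - ⅓*3 = ⅔ - 1 = -⅓ ≈ -0.33333)
(((X - 20)*(15 + 4))*w)*(-26) = (((-⅓ - 20)*(15 + 4))*33)*(-26) = (-61/3*19*33)*(-26) = -1159/3*33*(-26) = -12749*(-26) = 331474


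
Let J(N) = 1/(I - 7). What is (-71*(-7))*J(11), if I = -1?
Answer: -497/8 ≈ -62.125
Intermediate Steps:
J(N) = -⅛ (J(N) = 1/(-1 - 7) = 1/(-8) = -⅛)
(-71*(-7))*J(11) = -71*(-7)*(-⅛) = 497*(-⅛) = -497/8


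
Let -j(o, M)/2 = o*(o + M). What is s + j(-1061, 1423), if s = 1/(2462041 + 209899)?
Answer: 2052488118161/2671940 ≈ 7.6816e+5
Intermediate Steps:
j(o, M) = -2*o*(M + o) (j(o, M) = -2*o*(o + M) = -2*o*(M + o))
s = 1/2671940 ≈ 3.7426e-7
s + j(-1061, 1423) = 1/2671940 - 2*(-1061)*(1423 - 1061) = 1/2671940 - 2*(-1061)*362 = 1/2671940 + 768164 = 2052488118161/2671940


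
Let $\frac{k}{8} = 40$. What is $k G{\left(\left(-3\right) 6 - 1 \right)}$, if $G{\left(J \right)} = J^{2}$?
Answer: $115520$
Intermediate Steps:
$k = 320$ ($k = 8 \cdot 40 = 320$)
$k G{\left(\left(-3\right) 6 - 1 \right)} = 320 \left(\left(-3\right) 6 - 1\right)^{2} = 320 \left(-18 - 1\right)^{2} = 320 \left(-19\right)^{2} = 320 \cdot 361 = 115520$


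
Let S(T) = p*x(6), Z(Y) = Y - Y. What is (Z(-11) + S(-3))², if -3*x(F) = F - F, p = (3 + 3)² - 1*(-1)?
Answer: 0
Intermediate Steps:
Z(Y) = 0
p = 37 (p = 6² + 1 = 36 + 1 = 37)
x(F) = 0 (x(F) = -(F - F)/3 = -⅓*0 = 0)
S(T) = 0 (S(T) = 37*0 = 0)
(Z(-11) + S(-3))² = (0 + 0)² = 0² = 0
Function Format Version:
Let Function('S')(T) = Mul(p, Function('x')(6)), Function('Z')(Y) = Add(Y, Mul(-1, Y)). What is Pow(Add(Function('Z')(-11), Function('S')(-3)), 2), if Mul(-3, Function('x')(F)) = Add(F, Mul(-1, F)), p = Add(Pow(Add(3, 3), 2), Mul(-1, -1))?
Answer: 0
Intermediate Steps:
Function('Z')(Y) = 0
p = 37 (p = Add(Pow(6, 2), 1) = Add(36, 1) = 37)
Function('x')(F) = 0 (Function('x')(F) = Mul(Rational(-1, 3), Add(F, Mul(-1, F))) = Mul(Rational(-1, 3), 0) = 0)
Function('S')(T) = 0 (Function('S')(T) = Mul(37, 0) = 0)
Pow(Add(Function('Z')(-11), Function('S')(-3)), 2) = Pow(Add(0, 0), 2) = Pow(0, 2) = 0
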